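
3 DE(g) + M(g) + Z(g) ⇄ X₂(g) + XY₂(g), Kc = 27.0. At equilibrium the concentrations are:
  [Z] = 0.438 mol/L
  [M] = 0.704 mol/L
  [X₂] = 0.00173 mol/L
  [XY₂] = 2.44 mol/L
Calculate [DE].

[DE] = 0.0797 mol/L

At equilibrium, Kc = [X₂]·[XY₂] / ([DE]³·[M]·[Z]) = 27.0.
(0.00173)·(2.44) / (([DE])³·(0.704)·(0.438)) = 27.0
[DE]³ = 5.07e-4 ⇒ [DE] = 0.0797 mol/L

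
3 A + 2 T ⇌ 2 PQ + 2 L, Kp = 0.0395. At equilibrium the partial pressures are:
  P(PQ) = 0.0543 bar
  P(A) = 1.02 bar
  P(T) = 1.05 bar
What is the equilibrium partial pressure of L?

P(L) = 3.96 bar

At equilibrium, Kp = P(PQ)²·P(L)² / (P(A)³·P(T)²) = 0.0395.
(0.0543)²·(P(L))² / ((1.02)³·(1.05)²) = 0.0395
P(L)² = 15.7 ⇒ P(L) = 3.96 bar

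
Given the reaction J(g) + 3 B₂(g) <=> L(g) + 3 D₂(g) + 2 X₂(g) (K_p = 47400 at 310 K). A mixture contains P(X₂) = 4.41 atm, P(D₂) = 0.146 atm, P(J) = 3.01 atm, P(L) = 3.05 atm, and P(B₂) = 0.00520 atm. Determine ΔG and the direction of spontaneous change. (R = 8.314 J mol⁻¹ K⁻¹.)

Q_p = P(L)·P(D₂)³·P(X₂)² / (P(J)·P(B₂)³) = (3.05)·(0.146)³·(4.41)² / ((3.01)·(0.00520)³) = 4.36e5
ΔG = RT ln(Q_p/K_p) = (8.314 J mol⁻¹ K⁻¹)(310 K) × ln(4.36e5/47400)
   = (2.577 kJ/mol)(2.219) = 5.72 kJ/mol
ΔG > 0, so the forward reaction is non-spontaneous (proceeds in reverse).

ΔG = 5.72 kJ/mol; the forward reaction is non-spontaneous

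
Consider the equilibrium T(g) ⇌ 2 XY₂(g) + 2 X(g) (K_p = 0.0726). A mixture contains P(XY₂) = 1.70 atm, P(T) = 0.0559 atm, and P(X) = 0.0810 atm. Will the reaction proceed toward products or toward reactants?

to the left

Q_p = P(XY₂)²·P(X)² / P(T) = (1.70)²·(0.0810)² / (0.0559) = 0.339
Q_p = 0.339 > K_p = 0.0726, so the reverse reaction proceeds.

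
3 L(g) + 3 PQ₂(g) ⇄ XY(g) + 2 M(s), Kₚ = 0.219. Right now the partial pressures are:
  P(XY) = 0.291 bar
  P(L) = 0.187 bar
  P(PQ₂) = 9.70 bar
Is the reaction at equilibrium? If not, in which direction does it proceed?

(M is a pure solid — omitted from Qₚ.)
Qₚ = P(XY) / (P(L)³·P(PQ₂)³) = (0.291) / ((0.187)³·(9.70)³) = 0.0488
Qₚ = 0.0488 < Kₚ = 0.219, so the forward reaction proceeds.

toward products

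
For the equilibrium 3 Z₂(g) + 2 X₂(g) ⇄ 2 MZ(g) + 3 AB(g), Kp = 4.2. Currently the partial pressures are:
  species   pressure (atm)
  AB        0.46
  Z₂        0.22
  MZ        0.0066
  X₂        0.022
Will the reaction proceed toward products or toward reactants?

Qp = P(MZ)²·P(AB)³ / (P(Z₂)³·P(X₂)²) = (0.0066)²·(0.46)³ / ((0.22)³·(0.022)²) = 0.82
Qp = 0.82 < Kp = 4.2, so the forward reaction proceeds.

in the forward direction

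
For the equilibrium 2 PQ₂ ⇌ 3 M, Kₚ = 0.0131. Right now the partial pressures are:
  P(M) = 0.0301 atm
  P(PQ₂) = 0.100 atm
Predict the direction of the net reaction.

in the forward direction

Qₚ = P(M)³ / P(PQ₂)² = (0.0301)³ / (0.100)² = 0.00273
Qₚ = 0.00273 < Kₚ = 0.0131, so the forward reaction proceeds.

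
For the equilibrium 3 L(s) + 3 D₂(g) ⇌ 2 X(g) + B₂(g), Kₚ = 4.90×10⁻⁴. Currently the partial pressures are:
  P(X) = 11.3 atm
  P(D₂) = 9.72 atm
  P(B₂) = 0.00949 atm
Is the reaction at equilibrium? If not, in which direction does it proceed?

(L is a pure solid — omitted from Qₚ.)
Qₚ = P(X)²·P(B₂) / P(D₂)³ = (11.3)²·(0.00949) / (9.72)³ = 0.00132
Qₚ = 0.00132 > Kₚ = 4.90×10⁻⁴, so the reverse reaction proceeds.

reverse (toward reactants)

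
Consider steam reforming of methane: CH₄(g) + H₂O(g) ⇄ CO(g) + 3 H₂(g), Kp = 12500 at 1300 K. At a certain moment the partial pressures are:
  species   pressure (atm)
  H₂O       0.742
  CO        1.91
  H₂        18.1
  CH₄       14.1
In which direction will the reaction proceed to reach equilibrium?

toward products

Qp = P(CO)·P(H₂)³ / (P(CH₄)·P(H₂O)) = (1.91)·(18.1)³ / ((14.1)·(0.742)) = 1080
Qp = 1080 < Kp = 12500, so the forward reaction proceeds.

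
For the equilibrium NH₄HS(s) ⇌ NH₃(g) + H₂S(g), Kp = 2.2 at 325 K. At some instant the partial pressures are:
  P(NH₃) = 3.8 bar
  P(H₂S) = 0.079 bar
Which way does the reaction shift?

(NH₄HS is a pure solid — omitted from Qp.)
Qp = P(NH₃)·P(H₂S) = (3.8)·(0.079) = 0.30
Qp = 0.30 < Kp = 2.2, so the forward reaction proceeds.

in the forward direction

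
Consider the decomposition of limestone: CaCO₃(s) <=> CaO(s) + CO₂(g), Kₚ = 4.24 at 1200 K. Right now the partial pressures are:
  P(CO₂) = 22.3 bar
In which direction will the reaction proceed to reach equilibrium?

(CaCO₃, CaO are pure solids — omitted from Qₚ.)
Qₚ = P(CO₂) = 22.3
Qₚ = 22.3 > Kₚ = 4.24, so the reverse reaction proceeds.

toward reactants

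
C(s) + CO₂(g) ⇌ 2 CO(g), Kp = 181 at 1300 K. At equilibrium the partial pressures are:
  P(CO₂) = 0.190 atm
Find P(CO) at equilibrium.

P(CO) = 5.86 atm

(C is a pure solid — omitted from Kp.)
At equilibrium, Kp = P(CO)² / P(CO₂) = 181.
(P(CO))² / (0.190) = 181
P(CO)² = 34.4 ⇒ P(CO) = 5.86 atm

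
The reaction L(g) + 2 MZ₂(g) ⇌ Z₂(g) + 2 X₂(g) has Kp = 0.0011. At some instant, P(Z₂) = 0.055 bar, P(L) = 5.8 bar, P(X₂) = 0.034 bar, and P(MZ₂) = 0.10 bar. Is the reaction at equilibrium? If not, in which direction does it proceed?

no net change (already at equilibrium)

Qp = P(Z₂)·P(X₂)² / (P(L)·P(MZ₂)²) = (0.055)·(0.034)² / ((5.8)·(0.10)²) = 0.0011
Qp = 0.0011 = Kp, so the system is already at equilibrium.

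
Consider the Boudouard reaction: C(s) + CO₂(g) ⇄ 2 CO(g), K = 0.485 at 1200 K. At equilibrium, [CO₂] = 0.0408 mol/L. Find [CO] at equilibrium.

[CO] = 0.141 mol/L

(C is a pure solid — omitted from K.)
At equilibrium, K = [CO]² / [CO₂] = 0.485.
([CO])² / (0.0408) = 0.485
[CO]² = 0.0198 ⇒ [CO] = 0.141 mol/L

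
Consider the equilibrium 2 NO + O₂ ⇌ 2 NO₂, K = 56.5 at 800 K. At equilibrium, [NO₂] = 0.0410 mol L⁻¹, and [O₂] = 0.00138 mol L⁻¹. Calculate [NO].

At equilibrium, K = [NO₂]² / ([NO]²·[O₂]) = 56.5.
(0.0410)² / (([NO])²·(0.00138)) = 56.5
[NO]² = 0.0216 ⇒ [NO] = 0.147 mol L⁻¹

[NO] = 0.147 mol L⁻¹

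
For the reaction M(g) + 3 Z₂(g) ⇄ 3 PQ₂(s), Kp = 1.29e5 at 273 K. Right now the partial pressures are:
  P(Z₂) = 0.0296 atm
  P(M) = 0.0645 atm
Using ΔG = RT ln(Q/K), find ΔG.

(PQ₂ is a pure solid — omitted from Qp.)
Qp = 1 / (P(M)·P(Z₂)³) = 1 / ((0.0645)·(0.0296)³) = 5.98e5
ΔG = RT ln(Qp/Kp) = (8.314 J mol⁻¹ K⁻¹)(273 K) × ln(5.98e5/1.29e5)
   = (2.270 kJ/mol)(1.534) = 3.48 kJ/mol
ΔG > 0, so the forward reaction is non-spontaneous (proceeds in reverse).

ΔG = 3.48 kJ/mol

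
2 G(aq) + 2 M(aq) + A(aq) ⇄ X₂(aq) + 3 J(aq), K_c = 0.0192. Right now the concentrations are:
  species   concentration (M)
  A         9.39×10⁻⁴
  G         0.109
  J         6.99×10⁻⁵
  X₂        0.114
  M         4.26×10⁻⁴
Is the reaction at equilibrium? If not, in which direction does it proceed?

Q_c = [X₂]·[J]³ / ([G]²·[M]²·[A]) = (0.114)·(6.99×10⁻⁵)³ / ((0.109)²·(4.26×10⁻⁴)²·(9.39×10⁻⁴)) = 0.0192
Q_c = 0.0192 = K_c, so the system is already at equilibrium.

at equilibrium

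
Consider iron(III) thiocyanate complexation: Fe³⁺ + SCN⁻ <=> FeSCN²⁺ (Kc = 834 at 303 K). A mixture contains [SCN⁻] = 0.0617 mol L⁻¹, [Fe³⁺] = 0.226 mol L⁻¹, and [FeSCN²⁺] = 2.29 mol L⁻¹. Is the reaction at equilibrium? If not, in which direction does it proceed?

Qc = [FeSCN²⁺] / ([Fe³⁺]·[SCN⁻]) = (2.29) / ((0.226)·(0.0617)) = 164
Qc = 164 < Kc = 834, so the forward reaction proceeds.

to the right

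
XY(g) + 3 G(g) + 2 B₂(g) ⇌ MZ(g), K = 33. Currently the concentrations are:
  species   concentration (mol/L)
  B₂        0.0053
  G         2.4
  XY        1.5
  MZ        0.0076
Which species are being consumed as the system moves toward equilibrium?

XY, G, B₂ (reactants)

Q = [MZ] / ([XY]·[G]³·[B₂]²) = (0.0076) / ((1.5)·(2.4)³·(0.0053)²) = 13
Q = 13 < K = 33: net forward reaction.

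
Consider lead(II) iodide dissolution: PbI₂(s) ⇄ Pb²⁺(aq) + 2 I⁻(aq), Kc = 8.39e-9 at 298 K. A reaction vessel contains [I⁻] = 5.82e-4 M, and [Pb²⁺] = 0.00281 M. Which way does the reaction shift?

(PbI₂ is a pure solid — omitted from Qc.)
Qc = [Pb²⁺]·[I⁻]² = (0.00281)·(5.82e-4)² = 9.52e-10
Qc = 9.52e-10 < Kc = 8.39e-9, so the forward reaction proceeds.

in the forward direction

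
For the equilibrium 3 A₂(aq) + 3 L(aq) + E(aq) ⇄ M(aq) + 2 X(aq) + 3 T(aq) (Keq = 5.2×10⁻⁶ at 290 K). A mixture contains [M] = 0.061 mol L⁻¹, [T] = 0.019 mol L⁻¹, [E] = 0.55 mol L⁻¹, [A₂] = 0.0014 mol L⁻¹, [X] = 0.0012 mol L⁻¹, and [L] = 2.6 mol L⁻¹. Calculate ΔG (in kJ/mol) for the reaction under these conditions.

Q = [M]·[X]²·[T]³ / ([A₂]³·[L]³·[E]) = (0.061)·(0.0012)²·(0.019)³ / ((0.0014)³·(2.6)³·(0.55)) = 2.27×10⁻⁵
ΔG = RT ln(Q/Keq) = (8.314 J mol⁻¹ K⁻¹)(290 K) × ln(2.27×10⁻⁵/5.2×10⁻⁶)
   = (2.411 kJ/mol)(1.474) = 3.55 kJ/mol
ΔG > 0, so the forward reaction is non-spontaneous (proceeds in reverse).

ΔG = 3.55 kJ/mol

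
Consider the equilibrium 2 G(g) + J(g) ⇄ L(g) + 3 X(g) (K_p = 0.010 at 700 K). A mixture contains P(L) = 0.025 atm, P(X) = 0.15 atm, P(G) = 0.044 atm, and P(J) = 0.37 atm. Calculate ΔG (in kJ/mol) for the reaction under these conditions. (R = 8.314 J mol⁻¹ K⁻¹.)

ΔG = 14.4 kJ/mol

Q_p = P(L)·P(X)³ / (P(G)²·P(J)) = (0.025)·(0.15)³ / ((0.044)²·(0.37)) = 0.118
ΔG = RT ln(Q_p/K_p) = (8.314 J mol⁻¹ K⁻¹)(700 K) × ln(0.118/0.010)
   = (5.820 kJ/mol)(2.468) = 14.4 kJ/mol
ΔG > 0, so the forward reaction is non-spontaneous (proceeds in reverse).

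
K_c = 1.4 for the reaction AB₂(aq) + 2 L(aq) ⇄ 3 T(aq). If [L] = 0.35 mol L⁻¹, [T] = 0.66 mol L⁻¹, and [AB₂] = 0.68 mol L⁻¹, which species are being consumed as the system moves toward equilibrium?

Q_c = [T]³ / ([AB₂]·[L]²) = (0.66)³ / ((0.68)·(0.35)²) = 3.5
Q_c = 3.5 > K_c = 1.4: net reverse reaction.

T (products)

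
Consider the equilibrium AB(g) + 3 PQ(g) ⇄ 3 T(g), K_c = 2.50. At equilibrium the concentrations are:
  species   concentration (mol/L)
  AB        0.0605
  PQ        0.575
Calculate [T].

[T] = 0.306 mol/L

At equilibrium, K_c = [T]³ / ([AB]·[PQ]³) = 2.50.
([T])³ / ((0.0605)·(0.575)³) = 2.50
[T]³ = 0.0288 ⇒ [T] = 0.306 mol/L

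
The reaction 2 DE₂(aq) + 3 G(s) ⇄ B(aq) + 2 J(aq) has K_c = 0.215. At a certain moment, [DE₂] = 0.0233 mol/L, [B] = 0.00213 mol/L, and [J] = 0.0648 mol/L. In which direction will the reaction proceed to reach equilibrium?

(G is a pure solid — omitted from Q_c.)
Q_c = [B]·[J]² / [DE₂]² = (0.00213)·(0.0648)² / (0.0233)² = 0.0165
Q_c = 0.0165 < K_c = 0.215, so the forward reaction proceeds.

in the forward direction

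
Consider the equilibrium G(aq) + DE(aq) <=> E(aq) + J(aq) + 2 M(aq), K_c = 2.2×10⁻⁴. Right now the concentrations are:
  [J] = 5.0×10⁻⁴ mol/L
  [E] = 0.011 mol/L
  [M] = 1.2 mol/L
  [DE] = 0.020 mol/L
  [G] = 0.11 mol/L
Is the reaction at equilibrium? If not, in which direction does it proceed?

Q_c = [E]·[J]·[M]² / ([G]·[DE]) = (0.011)·(5.0×10⁻⁴)·(1.2)² / ((0.11)·(0.020)) = 0.0036
Q_c = 0.0036 > K_c = 2.2×10⁻⁴, so the reverse reaction proceeds.

to the left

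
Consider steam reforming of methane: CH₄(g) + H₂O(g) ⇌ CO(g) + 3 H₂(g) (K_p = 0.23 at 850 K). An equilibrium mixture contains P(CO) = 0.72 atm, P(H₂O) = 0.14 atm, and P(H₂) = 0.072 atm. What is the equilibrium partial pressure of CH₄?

At equilibrium, K_p = P(CO)·P(H₂)³ / (P(CH₄)·P(H₂O)) = 0.23.
(0.72)·(0.072)³ / ((P(CH₄))·(0.14)) = 0.23
P(CH₄) = 0.00835 = 0.0083 atm

P(CH₄) = 0.0083 atm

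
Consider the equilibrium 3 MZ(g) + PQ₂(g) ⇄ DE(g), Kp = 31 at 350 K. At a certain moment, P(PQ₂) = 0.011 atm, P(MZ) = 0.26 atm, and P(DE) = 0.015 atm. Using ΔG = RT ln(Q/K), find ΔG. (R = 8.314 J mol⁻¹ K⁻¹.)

ΔG = 2.67 kJ/mol

Qp = P(DE) / (P(MZ)³·P(PQ₂)) = (0.015) / ((0.26)³·(0.011)) = 77.6
ΔG = RT ln(Qp/Kp) = (8.314 J mol⁻¹ K⁻¹)(350 K) × ln(77.6/31)
   = (2.910 kJ/mol)(0.9176) = 2.67 kJ/mol
ΔG > 0, so the forward reaction is non-spontaneous (proceeds in reverse).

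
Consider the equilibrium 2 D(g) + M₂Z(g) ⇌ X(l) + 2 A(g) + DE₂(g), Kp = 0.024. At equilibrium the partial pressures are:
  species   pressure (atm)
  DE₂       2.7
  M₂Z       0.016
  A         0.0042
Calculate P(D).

(X is a pure liquid — omitted from Kp.)
At equilibrium, Kp = P(A)²·P(DE₂) / (P(D)²·P(M₂Z)) = 0.024.
(0.0042)²·(2.7) / ((P(D))²·(0.016)) = 0.024
P(D)² = 0.124 ⇒ P(D) = 0.35 atm

P(D) = 0.35 atm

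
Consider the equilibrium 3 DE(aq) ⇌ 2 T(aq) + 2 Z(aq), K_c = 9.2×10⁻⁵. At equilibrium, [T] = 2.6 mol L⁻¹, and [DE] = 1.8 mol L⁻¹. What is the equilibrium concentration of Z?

[Z] = 0.0089 mol L⁻¹

At equilibrium, K_c = [T]²·[Z]² / [DE]³ = 9.2×10⁻⁵.
(2.6)²·([Z])² / (1.8)³ = 9.2×10⁻⁵
[Z]² = 7.94×10⁻⁵ ⇒ [Z] = 0.0089 mol L⁻¹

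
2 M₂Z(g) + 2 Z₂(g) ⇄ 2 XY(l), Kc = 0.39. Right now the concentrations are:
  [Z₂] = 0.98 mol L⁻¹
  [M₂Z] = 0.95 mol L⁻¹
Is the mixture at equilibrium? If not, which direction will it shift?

no; Q > K, reaction proceeds in reverse

(XY is a pure liquid — omitted from Qc.)
Qc = 1 / ([M₂Z]²·[Z₂]²) = 1 / ((0.95)²·(0.98)²) = 1.2
Qc = 1.2 > Kc = 0.39: net reverse reaction.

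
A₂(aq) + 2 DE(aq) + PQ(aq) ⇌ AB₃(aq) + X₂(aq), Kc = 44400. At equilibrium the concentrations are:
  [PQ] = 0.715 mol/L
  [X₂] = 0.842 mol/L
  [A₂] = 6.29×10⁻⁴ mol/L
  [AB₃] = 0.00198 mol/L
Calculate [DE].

[DE] = 0.00914 mol/L

At equilibrium, Kc = [AB₃]·[X₂] / ([A₂]·[DE]²·[PQ]) = 44400.
(0.00198)·(0.842) / ((6.29×10⁻⁴)·([DE])²·(0.715)) = 44400
[DE]² = 8.35×10⁻⁵ ⇒ [DE] = 0.00914 mol/L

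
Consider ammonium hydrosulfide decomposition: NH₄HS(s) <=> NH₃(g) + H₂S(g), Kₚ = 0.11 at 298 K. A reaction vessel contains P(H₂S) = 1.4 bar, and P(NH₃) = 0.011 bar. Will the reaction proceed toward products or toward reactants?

forward (toward products)

(NH₄HS is a pure solid — omitted from Qₚ.)
Qₚ = P(NH₃)·P(H₂S) = (0.011)·(1.4) = 0.015
Qₚ = 0.015 < Kₚ = 0.11, so the forward reaction proceeds.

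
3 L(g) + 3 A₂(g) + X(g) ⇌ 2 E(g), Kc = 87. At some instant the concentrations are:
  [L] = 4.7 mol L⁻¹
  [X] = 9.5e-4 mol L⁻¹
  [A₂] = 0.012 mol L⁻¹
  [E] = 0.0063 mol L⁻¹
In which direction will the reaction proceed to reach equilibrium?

Qc = [E]² / ([L]³·[A₂]³·[X]) = (0.0063)² / ((4.7)³·(0.012)³·(9.5e-4)) = 230
Qc = 230 > Kc = 87, so the reverse reaction proceeds.

in the reverse direction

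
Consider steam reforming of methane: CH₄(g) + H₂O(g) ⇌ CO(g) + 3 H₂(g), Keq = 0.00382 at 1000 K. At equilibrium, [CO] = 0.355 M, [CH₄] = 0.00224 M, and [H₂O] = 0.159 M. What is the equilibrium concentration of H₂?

[H₂] = 0.0156 M

At equilibrium, Keq = [CO]·[H₂]³ / ([CH₄]·[H₂O]) = 0.00382.
(0.355)·([H₂])³ / ((0.00224)·(0.159)) = 0.00382
[H₂]³ = 3.83e-6 ⇒ [H₂] = 0.0156 M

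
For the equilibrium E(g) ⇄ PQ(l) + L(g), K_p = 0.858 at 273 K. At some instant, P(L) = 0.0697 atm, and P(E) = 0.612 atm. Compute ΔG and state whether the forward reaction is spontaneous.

ΔG = -4.58 kJ/mol; the forward reaction is spontaneous

(PQ is a pure liquid — omitted from Q_p.)
Q_p = P(L) / P(E) = (0.0697) / (0.612) = 0.114
ΔG = RT ln(Q_p/K_p) = (8.314 J mol⁻¹ K⁻¹)(273 K) × ln(0.114/0.858)
   = (2.270 kJ/mol)(-2.018) = -4.58 kJ/mol
ΔG < 0, so the forward reaction is spontaneous (proceeds forward).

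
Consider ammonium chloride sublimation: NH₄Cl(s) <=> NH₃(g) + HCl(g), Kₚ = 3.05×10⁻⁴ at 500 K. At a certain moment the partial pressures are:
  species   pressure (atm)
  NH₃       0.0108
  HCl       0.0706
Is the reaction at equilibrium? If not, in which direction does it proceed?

(NH₄Cl is a pure solid — omitted from Qₚ.)
Qₚ = P(NH₃)·P(HCl) = (0.0108)·(0.0706) = 7.62×10⁻⁴
Qₚ = 7.62×10⁻⁴ > Kₚ = 3.05×10⁻⁴, so the reverse reaction proceeds.

reverse (toward reactants)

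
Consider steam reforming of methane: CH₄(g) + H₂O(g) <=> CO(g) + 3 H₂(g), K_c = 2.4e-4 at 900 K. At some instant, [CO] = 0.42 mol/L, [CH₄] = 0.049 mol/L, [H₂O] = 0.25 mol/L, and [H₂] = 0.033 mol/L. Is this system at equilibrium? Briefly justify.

no; Q > K, reaction proceeds in reverse

Q_c = [CO]·[H₂]³ / ([CH₄]·[H₂O]) = (0.42)·(0.033)³ / ((0.049)·(0.25)) = 0.0012
Q_c = 0.0012 > K_c = 2.4e-4: net reverse reaction.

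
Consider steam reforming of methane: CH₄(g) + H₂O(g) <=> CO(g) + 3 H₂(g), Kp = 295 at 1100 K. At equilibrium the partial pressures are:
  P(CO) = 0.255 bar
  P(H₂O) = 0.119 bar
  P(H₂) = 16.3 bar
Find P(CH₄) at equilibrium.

P(CH₄) = 31.5 bar

At equilibrium, Kp = P(CO)·P(H₂)³ / (P(CH₄)·P(H₂O)) = 295.
(0.255)·(16.3)³ / ((P(CH₄))·(0.119)) = 295
P(CH₄) = 31.5 bar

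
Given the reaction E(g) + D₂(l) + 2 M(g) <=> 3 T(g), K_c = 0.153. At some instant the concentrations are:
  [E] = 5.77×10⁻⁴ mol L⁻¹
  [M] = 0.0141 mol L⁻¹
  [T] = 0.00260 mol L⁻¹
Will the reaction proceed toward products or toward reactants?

neither direction; the system is at equilibrium

(D₂ is a pure liquid — omitted from Q_c.)
Q_c = [T]³ / ([E]·[M]²) = (0.00260)³ / ((5.77×10⁻⁴)·(0.0141)²) = 0.153
Q_c = 0.153 = K_c, so the system is already at equilibrium.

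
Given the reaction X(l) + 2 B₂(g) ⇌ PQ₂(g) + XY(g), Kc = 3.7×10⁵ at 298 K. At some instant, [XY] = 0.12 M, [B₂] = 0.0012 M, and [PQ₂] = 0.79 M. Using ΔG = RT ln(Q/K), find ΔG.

ΔG = -4.28 kJ/mol

(X is a pure liquid — omitted from Qc.)
Qc = [PQ₂]·[XY] / [B₂]² = (0.79)·(0.12) / (0.0012)² = 65800
ΔG = RT ln(Qc/Kc) = (8.314 J mol⁻¹ K⁻¹)(298 K) × ln(65800/3.7×10⁵)
   = (2.478 kJ/mol)(-1.727) = -4.28 kJ/mol
ΔG < 0, so the forward reaction is spontaneous (proceeds forward).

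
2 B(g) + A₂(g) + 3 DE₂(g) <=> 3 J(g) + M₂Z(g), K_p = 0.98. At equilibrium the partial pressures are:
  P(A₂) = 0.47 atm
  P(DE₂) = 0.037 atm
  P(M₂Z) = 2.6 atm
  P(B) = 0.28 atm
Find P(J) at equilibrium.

P(J) = 0.0089 atm

At equilibrium, K_p = P(J)³·P(M₂Z) / (P(B)²·P(A₂)·P(DE₂)³) = 0.98.
(P(J))³·(2.6) / ((0.28)²·(0.47)·(0.037)³) = 0.98
P(J)³ = 7.04e-7 ⇒ P(J) = 0.0089 atm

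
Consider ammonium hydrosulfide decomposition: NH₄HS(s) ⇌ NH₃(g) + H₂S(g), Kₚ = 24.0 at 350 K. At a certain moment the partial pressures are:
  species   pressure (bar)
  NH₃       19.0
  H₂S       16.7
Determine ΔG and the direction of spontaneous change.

ΔG = 7.51 kJ/mol; the forward reaction is non-spontaneous

(NH₄HS is a pure solid — omitted from Qₚ.)
Qₚ = P(NH₃)·P(H₂S) = (19.0)·(16.7) = 317
ΔG = RT ln(Qₚ/Kₚ) = (8.314 J mol⁻¹ K⁻¹)(350 K) × ln(317/24.0)
   = (2.910 kJ/mol)(2.581) = 7.51 kJ/mol
ΔG > 0, so the forward reaction is non-spontaneous (proceeds in reverse).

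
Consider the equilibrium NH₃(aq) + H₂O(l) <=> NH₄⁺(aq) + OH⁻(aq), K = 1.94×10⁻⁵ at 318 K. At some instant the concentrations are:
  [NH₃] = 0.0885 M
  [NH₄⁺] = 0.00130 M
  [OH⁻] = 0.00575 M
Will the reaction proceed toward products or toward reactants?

(H₂O is a pure liquid — omitted from Q.)
Q = [NH₄⁺]·[OH⁻] / [NH₃] = (0.00130)·(0.00575) / (0.0885) = 8.45×10⁻⁵
Q = 8.45×10⁻⁵ > K = 1.94×10⁻⁵, so the reverse reaction proceeds.

toward reactants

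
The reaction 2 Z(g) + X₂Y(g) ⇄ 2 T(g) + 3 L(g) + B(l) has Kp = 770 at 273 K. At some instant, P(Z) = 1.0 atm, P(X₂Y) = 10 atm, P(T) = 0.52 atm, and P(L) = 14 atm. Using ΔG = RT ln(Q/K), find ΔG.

ΔG = -5.31 kJ/mol

(B is a pure liquid — omitted from Qp.)
Qp = P(T)²·P(L)³ / (P(Z)²·P(X₂Y)) = (0.52)²·(14)³ / ((1.0)²·(10)) = 74.2
ΔG = RT ln(Qp/Kp) = (8.314 J mol⁻¹ K⁻¹)(273 K) × ln(74.2/770)
   = (2.270 kJ/mol)(-2.340) = -5.31 kJ/mol
ΔG < 0, so the forward reaction is spontaneous (proceeds forward).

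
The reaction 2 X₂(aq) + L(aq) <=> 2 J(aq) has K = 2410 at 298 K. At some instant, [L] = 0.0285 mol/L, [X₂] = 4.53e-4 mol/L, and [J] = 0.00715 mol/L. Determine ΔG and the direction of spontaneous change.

Q = [J]² / ([X₂]²·[L]) = (0.00715)² / ((4.53e-4)²·(0.0285)) = 8740
ΔG = RT ln(Q/K) = (8.314 J mol⁻¹ K⁻¹)(298 K) × ln(8740/2410)
   = (2.478 kJ/mol)(1.288) = 3.19 kJ/mol
ΔG > 0, so the forward reaction is non-spontaneous (proceeds in reverse).

ΔG = 3.19 kJ/mol; the forward reaction is non-spontaneous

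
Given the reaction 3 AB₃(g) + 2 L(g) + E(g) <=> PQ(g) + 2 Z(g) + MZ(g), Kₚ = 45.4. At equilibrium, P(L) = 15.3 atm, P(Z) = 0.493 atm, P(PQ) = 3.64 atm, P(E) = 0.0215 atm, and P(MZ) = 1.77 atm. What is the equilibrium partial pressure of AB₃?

At equilibrium, Kₚ = P(PQ)·P(Z)²·P(MZ) / (P(AB₃)³·P(L)²·P(E)) = 45.4.
(3.64)·(0.493)²·(1.77) / ((P(AB₃))³·(15.3)²·(0.0215)) = 45.4
P(AB₃)³ = 0.00685 ⇒ P(AB₃) = 0.190 atm

P(AB₃) = 0.190 atm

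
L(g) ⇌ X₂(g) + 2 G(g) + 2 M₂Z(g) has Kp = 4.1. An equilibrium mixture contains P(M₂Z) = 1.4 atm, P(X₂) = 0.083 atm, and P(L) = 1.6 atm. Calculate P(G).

At equilibrium, Kp = P(X₂)·P(G)²·P(M₂Z)² / P(L) = 4.1.
(0.083)·(P(G))²·(1.4)² / (1.6) = 4.1
P(G)² = 40.3 ⇒ P(G) = 6.4 atm

P(G) = 6.4 atm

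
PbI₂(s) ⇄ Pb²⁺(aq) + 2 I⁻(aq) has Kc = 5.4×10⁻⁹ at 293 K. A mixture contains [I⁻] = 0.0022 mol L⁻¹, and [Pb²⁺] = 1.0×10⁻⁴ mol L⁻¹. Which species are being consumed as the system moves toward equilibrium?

PbI₂ (reactants)

(PbI₂ is a pure solid — omitted from Qc.)
Qc = [Pb²⁺]·[I⁻]² = (1.0×10⁻⁴)·(0.0022)² = 4.8×10⁻¹⁰
Qc = 4.8×10⁻¹⁰ < Kc = 5.4×10⁻⁹: net forward reaction.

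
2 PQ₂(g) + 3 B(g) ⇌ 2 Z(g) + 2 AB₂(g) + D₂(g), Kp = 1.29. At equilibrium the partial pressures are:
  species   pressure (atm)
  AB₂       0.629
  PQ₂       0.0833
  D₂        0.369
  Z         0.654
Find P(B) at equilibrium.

At equilibrium, Kp = P(Z)²·P(AB₂)²·P(D₂) / (P(PQ₂)²·P(B)³) = 1.29.
(0.654)²·(0.629)²·(0.369) / ((0.0833)²·(P(B))³) = 1.29
P(B)³ = 6.98 ⇒ P(B) = 1.91 atm

P(B) = 1.91 atm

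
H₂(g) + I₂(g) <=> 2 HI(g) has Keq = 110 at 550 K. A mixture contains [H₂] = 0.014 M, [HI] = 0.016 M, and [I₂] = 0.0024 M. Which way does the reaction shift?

Q = [HI]² / ([H₂]·[I₂]) = (0.016)² / ((0.014)·(0.0024)) = 7.6
Q = 7.6 < Keq = 110, so the forward reaction proceeds.

forward (toward products)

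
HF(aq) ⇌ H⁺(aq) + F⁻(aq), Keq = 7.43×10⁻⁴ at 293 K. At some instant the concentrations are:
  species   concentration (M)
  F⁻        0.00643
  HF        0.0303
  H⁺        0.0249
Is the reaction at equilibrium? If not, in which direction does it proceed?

Q = [H⁺]·[F⁻] / [HF] = (0.0249)·(0.00643) / (0.0303) = 0.00528
Q = 0.00528 > Keq = 7.43×10⁻⁴, so the reverse reaction proceeds.

toward reactants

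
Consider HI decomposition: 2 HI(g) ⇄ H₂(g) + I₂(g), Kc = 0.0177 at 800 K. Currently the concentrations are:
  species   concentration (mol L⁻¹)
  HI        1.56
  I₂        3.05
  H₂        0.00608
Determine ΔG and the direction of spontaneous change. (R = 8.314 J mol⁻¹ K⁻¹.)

Qc = [H₂]·[I₂] / [HI]² = (0.00608)·(3.05) / (1.56)² = 0.00762
ΔG = RT ln(Qc/Kc) = (8.314 J mol⁻¹ K⁻¹)(800 K) × ln(0.00762/0.0177)
   = (6.651 kJ/mol)(-0.8428) = -5.61 kJ/mol
ΔG < 0, so the forward reaction is spontaneous (proceeds forward).

ΔG = -5.61 kJ/mol; the forward reaction is spontaneous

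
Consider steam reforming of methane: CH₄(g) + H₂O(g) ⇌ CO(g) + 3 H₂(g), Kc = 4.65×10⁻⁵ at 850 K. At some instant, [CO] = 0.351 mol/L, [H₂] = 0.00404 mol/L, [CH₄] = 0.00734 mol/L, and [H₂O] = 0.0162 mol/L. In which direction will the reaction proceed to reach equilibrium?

Qc = [CO]·[H₂]³ / ([CH₄]·[H₂O]) = (0.351)·(0.00404)³ / ((0.00734)·(0.0162)) = 1.95×10⁻⁴
Qc = 1.95×10⁻⁴ > Kc = 4.65×10⁻⁵, so the reverse reaction proceeds.

in the reverse direction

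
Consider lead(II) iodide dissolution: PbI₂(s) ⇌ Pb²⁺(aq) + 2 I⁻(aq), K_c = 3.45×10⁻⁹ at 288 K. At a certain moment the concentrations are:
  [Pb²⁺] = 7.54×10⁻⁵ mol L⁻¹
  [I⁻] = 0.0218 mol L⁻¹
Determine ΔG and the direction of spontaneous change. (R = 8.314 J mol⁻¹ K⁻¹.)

ΔG = 5.60 kJ/mol; the forward reaction is non-spontaneous

(PbI₂ is a pure solid — omitted from Q_c.)
Q_c = [Pb²⁺]·[I⁻]² = (7.54×10⁻⁵)·(0.0218)² = 3.58×10⁻⁸
ΔG = RT ln(Q_c/K_c) = (8.314 J mol⁻¹ K⁻¹)(288 K) × ln(3.58×10⁻⁸/3.45×10⁻⁹)
   = (2.394 kJ/mol)(2.340) = 5.60 kJ/mol
ΔG > 0, so the forward reaction is non-spontaneous (proceeds in reverse).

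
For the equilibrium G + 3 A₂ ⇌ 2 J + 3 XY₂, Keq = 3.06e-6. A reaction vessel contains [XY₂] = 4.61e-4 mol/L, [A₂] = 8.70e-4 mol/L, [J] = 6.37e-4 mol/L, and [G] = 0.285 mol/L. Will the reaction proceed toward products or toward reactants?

in the forward direction

Q = [J]²·[XY₂]³ / ([G]·[A₂]³) = (6.37e-4)²·(4.61e-4)³ / ((0.285)·(8.70e-4)³) = 2.12e-7
Q = 2.12e-7 < Keq = 3.06e-6, so the forward reaction proceeds.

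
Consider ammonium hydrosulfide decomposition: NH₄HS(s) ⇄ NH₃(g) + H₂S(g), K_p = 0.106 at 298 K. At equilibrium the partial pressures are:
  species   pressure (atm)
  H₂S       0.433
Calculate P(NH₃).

P(NH₃) = 0.245 atm

(NH₄HS is a pure solid — omitted from K_p.)
At equilibrium, K_p = P(NH₃)·P(H₂S) = 0.106.
(P(NH₃))·(0.433) = 0.106
P(NH₃) = 0.245 atm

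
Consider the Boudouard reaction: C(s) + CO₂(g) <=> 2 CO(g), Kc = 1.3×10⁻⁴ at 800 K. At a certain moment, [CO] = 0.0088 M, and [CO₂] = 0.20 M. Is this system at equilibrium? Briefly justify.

no; Q > K, reaction proceeds in reverse

(C is a pure solid — omitted from Qc.)
Qc = [CO]² / [CO₂] = (0.0088)² / (0.20) = 3.9×10⁻⁴
Qc = 3.9×10⁻⁴ > Kc = 1.3×10⁻⁴: net reverse reaction.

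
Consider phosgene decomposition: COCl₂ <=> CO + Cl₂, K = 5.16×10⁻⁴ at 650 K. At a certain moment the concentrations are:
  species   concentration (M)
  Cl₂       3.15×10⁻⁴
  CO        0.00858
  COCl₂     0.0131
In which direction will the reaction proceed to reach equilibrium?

to the right

Q = [CO]·[Cl₂] / [COCl₂] = (0.00858)·(3.15×10⁻⁴) / (0.0131) = 2.06×10⁻⁴
Q = 2.06×10⁻⁴ < K = 5.16×10⁻⁴, so the forward reaction proceeds.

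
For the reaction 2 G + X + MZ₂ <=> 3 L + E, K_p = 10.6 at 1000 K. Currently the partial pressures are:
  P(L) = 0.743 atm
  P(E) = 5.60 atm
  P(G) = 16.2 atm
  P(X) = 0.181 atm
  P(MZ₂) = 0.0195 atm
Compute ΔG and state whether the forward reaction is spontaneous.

ΔG = -12.1 kJ/mol; the forward reaction is spontaneous

Q_p = P(L)³·P(E) / (P(G)²·P(X)·P(MZ₂)) = (0.743)³·(5.60) / ((16.2)²·(0.181)·(0.0195)) = 2.48
ΔG = RT ln(Q_p/K_p) = (8.314 J mol⁻¹ K⁻¹)(1000 K) × ln(2.48/10.6)
   = (8.314 kJ/mol)(-1.453) = -12.1 kJ/mol
ΔG < 0, so the forward reaction is spontaneous (proceeds forward).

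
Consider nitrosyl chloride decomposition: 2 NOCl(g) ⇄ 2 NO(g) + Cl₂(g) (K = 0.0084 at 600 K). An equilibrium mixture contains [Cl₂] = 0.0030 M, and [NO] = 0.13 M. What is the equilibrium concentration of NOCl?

At equilibrium, K = [NO]²·[Cl₂] / [NOCl]² = 0.0084.
(0.13)²·(0.0030) / ([NOCl])² = 0.0084
[NOCl]² = 0.00604 ⇒ [NOCl] = 0.078 M

[NOCl] = 0.078 M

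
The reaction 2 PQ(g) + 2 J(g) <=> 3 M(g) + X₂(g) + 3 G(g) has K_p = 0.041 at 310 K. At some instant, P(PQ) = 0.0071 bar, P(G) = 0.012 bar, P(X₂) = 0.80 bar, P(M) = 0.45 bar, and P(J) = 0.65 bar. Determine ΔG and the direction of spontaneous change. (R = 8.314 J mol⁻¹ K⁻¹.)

ΔG = -4.99 kJ/mol; the forward reaction is spontaneous

Q_p = P(M)³·P(X₂)·P(G)³ / (P(PQ)²·P(J)²) = (0.45)³·(0.80)·(0.012)³ / ((0.0071)²·(0.65)²) = 0.00591
ΔG = RT ln(Q_p/K_p) = (8.314 J mol⁻¹ K⁻¹)(310 K) × ln(0.00591/0.041)
   = (2.577 kJ/mol)(-1.937) = -4.99 kJ/mol
ΔG < 0, so the forward reaction is spontaneous (proceeds forward).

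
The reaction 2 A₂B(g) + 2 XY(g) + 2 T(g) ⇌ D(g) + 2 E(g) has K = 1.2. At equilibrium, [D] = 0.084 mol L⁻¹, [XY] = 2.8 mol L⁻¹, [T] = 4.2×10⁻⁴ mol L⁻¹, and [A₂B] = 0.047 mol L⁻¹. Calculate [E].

At equilibrium, K = [D]·[E]² / ([A₂B]²·[XY]²·[T]²) = 1.2.
(0.084)·([E])² / ((0.047)²·(2.8)²·(4.2×10⁻⁴)²) = 1.2
[E]² = 4.36×10⁻⁸ ⇒ [E] = 2.1×10⁻⁴ mol L⁻¹

[E] = 2.1×10⁻⁴ mol L⁻¹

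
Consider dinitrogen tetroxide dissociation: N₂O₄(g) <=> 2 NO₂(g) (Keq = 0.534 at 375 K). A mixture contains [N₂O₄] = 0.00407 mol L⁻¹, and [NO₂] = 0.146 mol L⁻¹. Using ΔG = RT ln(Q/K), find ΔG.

ΔG = 7.12 kJ/mol

Q = [NO₂]² / [N₂O₄] = (0.146)² / (0.00407) = 5.24
ΔG = RT ln(Q/Keq) = (8.314 J mol⁻¹ K⁻¹)(375 K) × ln(5.24/0.534)
   = (3.118 kJ/mol)(2.284) = 7.12 kJ/mol
ΔG > 0, so the forward reaction is non-spontaneous (proceeds in reverse).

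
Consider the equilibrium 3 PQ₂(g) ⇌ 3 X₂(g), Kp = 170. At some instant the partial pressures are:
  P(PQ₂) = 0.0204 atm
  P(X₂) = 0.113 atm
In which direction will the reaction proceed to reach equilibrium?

at equilibrium

Qp = P(X₂)³ / P(PQ₂)³ = (0.113)³ / (0.0204)³ = 170
Qp = 170 = Kp, so the system is already at equilibrium.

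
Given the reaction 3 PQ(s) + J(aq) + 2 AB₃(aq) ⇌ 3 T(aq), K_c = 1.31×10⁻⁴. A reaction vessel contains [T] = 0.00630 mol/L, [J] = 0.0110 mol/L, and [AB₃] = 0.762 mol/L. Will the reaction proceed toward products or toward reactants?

(PQ is a pure solid — omitted from Q_c.)
Q_c = [T]³ / ([J]·[AB₃]²) = (0.00630)³ / ((0.0110)·(0.762)²) = 3.91×10⁻⁵
Q_c = 3.91×10⁻⁵ < K_c = 1.31×10⁻⁴, so the forward reaction proceeds.

forward (toward products)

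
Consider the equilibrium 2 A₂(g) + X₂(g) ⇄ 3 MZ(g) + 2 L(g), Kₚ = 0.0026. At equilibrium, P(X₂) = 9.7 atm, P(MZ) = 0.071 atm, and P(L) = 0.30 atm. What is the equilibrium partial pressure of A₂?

At equilibrium, Kₚ = P(MZ)³·P(L)² / (P(A₂)²·P(X₂)) = 0.0026.
(0.071)³·(0.30)² / ((P(A₂))²·(9.7)) = 0.0026
P(A₂)² = 0.00128 ⇒ P(A₂) = 0.036 atm

P(A₂) = 0.036 atm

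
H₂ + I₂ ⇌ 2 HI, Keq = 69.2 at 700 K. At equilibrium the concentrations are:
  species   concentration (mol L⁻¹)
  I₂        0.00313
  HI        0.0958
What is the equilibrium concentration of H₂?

At equilibrium, Keq = [HI]² / ([H₂]·[I₂]) = 69.2.
(0.0958)² / (([H₂])·(0.00313)) = 69.2
[H₂] = 0.0424 mol L⁻¹

[H₂] = 0.0424 mol L⁻¹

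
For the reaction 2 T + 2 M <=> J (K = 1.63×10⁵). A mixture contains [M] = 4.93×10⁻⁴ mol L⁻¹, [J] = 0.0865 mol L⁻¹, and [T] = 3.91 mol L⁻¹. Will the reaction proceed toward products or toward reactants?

Q = [J] / ([T]²·[M]²) = (0.0865) / ((3.91)²·(4.93×10⁻⁴)²) = 23300
Q = 23300 < K = 1.63×10⁵, so the forward reaction proceeds.

to the right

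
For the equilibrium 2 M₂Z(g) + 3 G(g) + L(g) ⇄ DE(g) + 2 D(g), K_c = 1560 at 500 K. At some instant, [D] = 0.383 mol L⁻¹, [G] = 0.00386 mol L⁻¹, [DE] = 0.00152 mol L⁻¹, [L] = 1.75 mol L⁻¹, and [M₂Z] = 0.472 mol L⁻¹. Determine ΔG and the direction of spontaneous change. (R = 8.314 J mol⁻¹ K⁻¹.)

Q_c = [DE]·[D]² / ([M₂Z]²·[G]³·[L]) = (0.00152)·(0.383)² / ((0.472)²·(0.00386)³·(1.75)) = 9940
ΔG = RT ln(Q_c/K_c) = (8.314 J mol⁻¹ K⁻¹)(500 K) × ln(9940/1560)
   = (4.157 kJ/mol)(1.852) = 7.70 kJ/mol
ΔG > 0, so the forward reaction is non-spontaneous (proceeds in reverse).

ΔG = 7.70 kJ/mol; the forward reaction is non-spontaneous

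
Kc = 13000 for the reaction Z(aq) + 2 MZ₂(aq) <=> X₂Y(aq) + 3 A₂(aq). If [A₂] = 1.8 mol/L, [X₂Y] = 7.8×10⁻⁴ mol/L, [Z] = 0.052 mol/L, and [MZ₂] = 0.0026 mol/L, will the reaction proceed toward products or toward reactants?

Qc = [X₂Y]·[A₂]³ / ([Z]·[MZ₂]²) = (7.8×10⁻⁴)·(1.8)³ / ((0.052)·(0.0026)²) = 13000
Qc = 13000 = Kc, so the system is already at equilibrium.

no net change (already at equilibrium)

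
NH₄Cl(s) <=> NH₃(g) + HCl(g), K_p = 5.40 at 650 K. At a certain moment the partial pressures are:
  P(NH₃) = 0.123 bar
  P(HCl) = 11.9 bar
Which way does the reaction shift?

in the forward direction

(NH₄Cl is a pure solid — omitted from Q_p.)
Q_p = P(NH₃)·P(HCl) = (0.123)·(11.9) = 1.46
Q_p = 1.46 < K_p = 5.40, so the forward reaction proceeds.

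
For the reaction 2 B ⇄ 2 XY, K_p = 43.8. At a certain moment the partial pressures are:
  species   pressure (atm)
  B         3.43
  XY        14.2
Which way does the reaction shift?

to the right

Q_p = P(XY)² / P(B)² = (14.2)² / (3.43)² = 17.1
Q_p = 17.1 < K_p = 43.8, so the forward reaction proceeds.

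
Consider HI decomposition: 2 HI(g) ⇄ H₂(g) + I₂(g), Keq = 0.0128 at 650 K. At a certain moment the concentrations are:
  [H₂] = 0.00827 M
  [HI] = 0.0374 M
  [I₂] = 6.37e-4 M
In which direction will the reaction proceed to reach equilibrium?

Q = [H₂]·[I₂] / [HI]² = (0.00827)·(6.37e-4) / (0.0374)² = 0.00377
Q = 0.00377 < Keq = 0.0128, so the forward reaction proceeds.

toward products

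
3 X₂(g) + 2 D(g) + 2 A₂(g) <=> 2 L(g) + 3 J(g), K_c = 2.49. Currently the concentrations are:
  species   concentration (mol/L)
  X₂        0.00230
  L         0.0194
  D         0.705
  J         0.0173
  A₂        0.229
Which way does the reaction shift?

in the reverse direction

Q_c = [L]²·[J]³ / ([X₂]³·[D]²·[A₂]²) = (0.0194)²·(0.0173)³ / ((0.00230)³·(0.705)²·(0.229)²) = 6.14
Q_c = 6.14 > K_c = 2.49, so the reverse reaction proceeds.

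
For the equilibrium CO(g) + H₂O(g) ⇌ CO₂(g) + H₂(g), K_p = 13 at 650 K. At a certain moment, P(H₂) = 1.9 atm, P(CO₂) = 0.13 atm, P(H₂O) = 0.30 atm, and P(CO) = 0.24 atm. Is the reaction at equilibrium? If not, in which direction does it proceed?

in the forward direction

Q_p = P(CO₂)·P(H₂) / (P(CO)·P(H₂O)) = (0.13)·(1.9) / ((0.24)·(0.30)) = 3.4
Q_p = 3.4 < K_p = 13, so the forward reaction proceeds.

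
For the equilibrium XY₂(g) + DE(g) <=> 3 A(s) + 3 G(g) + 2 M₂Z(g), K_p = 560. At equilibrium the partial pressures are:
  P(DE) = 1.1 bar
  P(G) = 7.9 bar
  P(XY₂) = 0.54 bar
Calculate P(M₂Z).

P(M₂Z) = 0.82 bar

(A is a pure solid — omitted from K_p.)
At equilibrium, K_p = P(G)³·P(M₂Z)² / (P(XY₂)·P(DE)) = 560.
(7.9)³·(P(M₂Z))² / ((0.54)·(1.1)) = 560
P(M₂Z)² = 0.675 ⇒ P(M₂Z) = 0.82 bar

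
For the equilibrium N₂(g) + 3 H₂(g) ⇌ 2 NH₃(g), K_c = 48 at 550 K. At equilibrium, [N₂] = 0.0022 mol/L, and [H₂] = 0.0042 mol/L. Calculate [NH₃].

[NH₃] = 8.8×10⁻⁵ mol/L

At equilibrium, K_c = [NH₃]² / ([N₂]·[H₂]³) = 48.
([NH₃])² / ((0.0022)·(0.0042)³) = 48
[NH₃]² = 7.82×10⁻⁹ ⇒ [NH₃] = 8.8×10⁻⁵ mol/L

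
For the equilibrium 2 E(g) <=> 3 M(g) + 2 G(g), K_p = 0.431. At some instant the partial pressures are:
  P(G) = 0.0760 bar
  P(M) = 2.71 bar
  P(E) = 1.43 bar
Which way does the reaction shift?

forward (toward products)

Q_p = P(M)³·P(G)² / P(E)² = (2.71)³·(0.0760)² / (1.43)² = 0.0562
Q_p = 0.0562 < K_p = 0.431, so the forward reaction proceeds.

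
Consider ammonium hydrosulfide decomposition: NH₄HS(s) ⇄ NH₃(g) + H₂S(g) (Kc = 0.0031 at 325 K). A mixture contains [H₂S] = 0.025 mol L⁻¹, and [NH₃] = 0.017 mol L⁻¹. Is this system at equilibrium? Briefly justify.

no; Q < K, reaction proceeds forward

(NH₄HS is a pure solid — omitted from Qc.)
Qc = [NH₃]·[H₂S] = (0.017)·(0.025) = 4.2×10⁻⁴
Qc = 4.2×10⁻⁴ < Kc = 0.0031: net forward reaction.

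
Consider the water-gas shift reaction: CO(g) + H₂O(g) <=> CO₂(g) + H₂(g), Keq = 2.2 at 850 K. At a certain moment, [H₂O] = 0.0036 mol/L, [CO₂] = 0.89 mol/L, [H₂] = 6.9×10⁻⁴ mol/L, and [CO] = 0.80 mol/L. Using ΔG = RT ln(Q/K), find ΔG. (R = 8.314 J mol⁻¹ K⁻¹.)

Q = [CO₂]·[H₂] / ([CO]·[H₂O]) = (0.89)·(6.9×10⁻⁴) / ((0.80)·(0.0036)) = 0.213
ΔG = RT ln(Q/Keq) = (8.314 J mol⁻¹ K⁻¹)(850 K) × ln(0.213/2.2)
   = (7.067 kJ/mol)(-2.335) = -16.5 kJ/mol
ΔG < 0, so the forward reaction is spontaneous (proceeds forward).

ΔG = -16.5 kJ/mol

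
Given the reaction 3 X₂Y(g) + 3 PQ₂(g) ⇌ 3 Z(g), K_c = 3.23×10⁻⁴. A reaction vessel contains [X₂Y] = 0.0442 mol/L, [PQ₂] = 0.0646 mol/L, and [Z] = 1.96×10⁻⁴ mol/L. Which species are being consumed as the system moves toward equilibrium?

none (at equilibrium)

Q_c = [Z]³ / ([X₂Y]³·[PQ₂]³) = (1.96×10⁻⁴)³ / ((0.0442)³·(0.0646)³) = 3.23×10⁻⁴
Q_c = 3.23×10⁻⁴ = K_c; the system is at equilibrium.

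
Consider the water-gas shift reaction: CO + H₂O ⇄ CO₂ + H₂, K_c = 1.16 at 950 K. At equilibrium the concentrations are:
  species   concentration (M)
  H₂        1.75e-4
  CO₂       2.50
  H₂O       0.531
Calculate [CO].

At equilibrium, K_c = [CO₂]·[H₂] / ([CO]·[H₂O]) = 1.16.
(2.50)·(1.75e-4) / (([CO])·(0.531)) = 1.16
[CO] = 7.10e-4 M

[CO] = 7.10e-4 M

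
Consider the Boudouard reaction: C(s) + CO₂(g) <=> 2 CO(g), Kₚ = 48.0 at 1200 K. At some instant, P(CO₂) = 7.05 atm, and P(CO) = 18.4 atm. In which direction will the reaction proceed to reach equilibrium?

(C is a pure solid — omitted from Qₚ.)
Qₚ = P(CO)² / P(CO₂) = (18.4)² / (7.05) = 48.0
Qₚ = 48.0 = Kₚ, so the system is already at equilibrium.

at equilibrium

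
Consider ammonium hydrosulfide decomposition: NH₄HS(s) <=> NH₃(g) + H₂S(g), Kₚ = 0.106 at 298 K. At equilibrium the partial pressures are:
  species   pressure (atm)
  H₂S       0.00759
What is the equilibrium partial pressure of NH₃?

(NH₄HS is a pure solid — omitted from Kₚ.)
At equilibrium, Kₚ = P(NH₃)·P(H₂S) = 0.106.
(P(NH₃))·(0.00759) = 0.106
P(NH₃) = 14.0 atm

P(NH₃) = 14.0 atm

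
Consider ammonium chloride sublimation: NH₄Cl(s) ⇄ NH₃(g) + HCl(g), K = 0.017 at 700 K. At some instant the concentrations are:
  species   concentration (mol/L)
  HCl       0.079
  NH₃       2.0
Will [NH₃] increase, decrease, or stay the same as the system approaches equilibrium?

(NH₄Cl is a pure solid — omitted from Q.)
Q = [NH₃]·[HCl] = (2.0)·(0.079) = 0.16
Q = 0.16 > K = 0.017: net reverse reaction.
NH₃ is a product, so it decreases.

decrease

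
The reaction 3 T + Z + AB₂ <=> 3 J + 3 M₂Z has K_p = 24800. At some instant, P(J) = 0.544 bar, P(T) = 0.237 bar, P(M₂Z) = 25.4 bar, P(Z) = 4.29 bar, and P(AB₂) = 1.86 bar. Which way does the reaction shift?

at equilibrium

Q_p = P(J)³·P(M₂Z)³ / (P(T)³·P(Z)·P(AB₂)) = (0.544)³·(25.4)³ / ((0.237)³·(4.29)·(1.86)) = 24800
Q_p = 24800 = K_p, so the system is already at equilibrium.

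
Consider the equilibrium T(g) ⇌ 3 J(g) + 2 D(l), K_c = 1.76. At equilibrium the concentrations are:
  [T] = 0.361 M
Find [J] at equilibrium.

[J] = 0.860 M

(D is a pure liquid — omitted from K_c.)
At equilibrium, K_c = [J]³ / [T] = 1.76.
([J])³ / (0.361) = 1.76
[J]³ = 0.635 ⇒ [J] = 0.860 M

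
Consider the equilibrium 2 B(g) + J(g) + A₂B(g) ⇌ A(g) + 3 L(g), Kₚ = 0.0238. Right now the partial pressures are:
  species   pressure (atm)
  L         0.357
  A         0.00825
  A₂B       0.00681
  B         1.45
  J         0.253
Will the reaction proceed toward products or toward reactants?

reverse (toward reactants)

Qₚ = P(A)·P(L)³ / (P(B)²·P(J)·P(A₂B)) = (0.00825)·(0.357)³ / ((1.45)²·(0.253)·(0.00681)) = 0.104
Qₚ = 0.104 > Kₚ = 0.0238, so the reverse reaction proceeds.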